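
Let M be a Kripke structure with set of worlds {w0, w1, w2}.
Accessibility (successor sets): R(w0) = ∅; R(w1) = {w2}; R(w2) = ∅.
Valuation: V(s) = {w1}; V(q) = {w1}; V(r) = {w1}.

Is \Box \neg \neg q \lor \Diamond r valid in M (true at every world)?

Recall that \Box ψ holds at a world iff ψ holds at every accessible world, and \Diamond ψ holds iff ψ holds at some accessible world.
Let φ = \Box \neg \neg q \lor \Diamond r. Evaluate φ at each world:
  w0 (successors ∅): φ is true.
  w1 (successors {w2}): φ is false.
  w2 (successors ∅): φ is true.
Detail at w1 (counterexample):
  At w1: \Box \neg \neg q is false, \Diamond r is false, so \Box \neg \neg q \lor \Diamond r is false.
    At w1: \Box \neg \neg q requires \neg \neg q at every successor {w2}.
      \neg \neg q fails at w2, so \Box \neg \neg q is false at w1.
    At w1: \Diamond r requires r at some successor in {w2}.
      At w2: r is false.
    So \Diamond r is false at w1.

No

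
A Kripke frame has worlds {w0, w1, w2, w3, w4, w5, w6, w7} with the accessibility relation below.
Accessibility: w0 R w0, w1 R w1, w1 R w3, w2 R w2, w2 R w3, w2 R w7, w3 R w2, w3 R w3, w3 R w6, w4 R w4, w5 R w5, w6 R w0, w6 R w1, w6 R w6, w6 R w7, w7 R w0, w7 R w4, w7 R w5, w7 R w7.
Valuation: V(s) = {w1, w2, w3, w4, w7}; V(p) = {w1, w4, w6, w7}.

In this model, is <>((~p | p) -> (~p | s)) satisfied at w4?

At w4: <>((~p | p) -> (~p | s)) requires (~p | p) -> (~p | s) at some successor in {w4}.
  (~p | p) -> (~p | s) holds at w4, so <>((~p | p) -> (~p | s)) is true at w4.

Yes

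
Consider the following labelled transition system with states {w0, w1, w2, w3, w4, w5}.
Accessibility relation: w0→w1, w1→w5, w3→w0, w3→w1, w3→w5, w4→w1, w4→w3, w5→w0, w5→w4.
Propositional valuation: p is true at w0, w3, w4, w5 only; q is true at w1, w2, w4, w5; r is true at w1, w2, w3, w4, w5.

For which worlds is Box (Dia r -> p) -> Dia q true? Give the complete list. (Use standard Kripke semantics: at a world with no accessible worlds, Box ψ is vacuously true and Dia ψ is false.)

w0, w1, w3, w4, w5

Let φ = Box (Dia r -> p) -> Dia q. Evaluate φ at each world:
  w0 (successors {w1}): φ is true.
  w1 (successors {w5}): φ is true.
  w2 (successors ∅): φ is false.
  w3 (successors {w0, w1, w5}): φ is true.
  w4 (successors {w1, w3}): φ is true.
  w5 (successors {w0, w4}): φ is true.
For instance, at w0:
  At w0: Box (Dia r -> p) is false, Dia q is true, so Box (Dia r -> p) -> Dia q is true.
    At w0: Box (Dia r -> p) requires Dia r -> p at every successor {w1}.
      Dia r -> p fails at w1, so Box (Dia r -> p) is false at w0.
    At w0: Dia q requires q at some successor in {w1}.
      q holds at w1, so Dia q is true at w0.
Satisfying worlds: {w0, w1, w3, w4, w5}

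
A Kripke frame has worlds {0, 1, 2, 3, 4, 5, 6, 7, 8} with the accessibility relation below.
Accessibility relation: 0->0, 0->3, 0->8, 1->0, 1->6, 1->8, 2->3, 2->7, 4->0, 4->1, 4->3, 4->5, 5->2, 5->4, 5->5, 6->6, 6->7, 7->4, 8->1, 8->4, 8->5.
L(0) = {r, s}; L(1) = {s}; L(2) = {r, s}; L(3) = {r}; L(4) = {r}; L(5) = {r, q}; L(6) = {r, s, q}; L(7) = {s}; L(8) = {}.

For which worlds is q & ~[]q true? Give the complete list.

5, 6

Let φ = q & ~[]q. Evaluate φ at each world:
  0 (successors {0, 3, 8}): φ is false.
  1 (successors {0, 6, 8}): φ is false.
  2 (successors {3, 7}): φ is false.
  3 (successors ∅): φ is false.
  4 (successors {0, 1, 3, 5}): φ is false.
  5 (successors {2, 4, 5}): φ is true.
  6 (successors {6, 7}): φ is true.
  7 (successors {4}): φ is false.
  8 (successors {1, 4, 5}): φ is false.
For instance, at 1:
  At 1: q is false, ~[]q is true, so q & ~[]q is false.
    At 1: []q is false, so ~[]q is true.
      At 1: []q requires q at every successor {0, 6, 8}.
        q fails at 0, so []q is false at 1.
Satisfying worlds: {5, 6}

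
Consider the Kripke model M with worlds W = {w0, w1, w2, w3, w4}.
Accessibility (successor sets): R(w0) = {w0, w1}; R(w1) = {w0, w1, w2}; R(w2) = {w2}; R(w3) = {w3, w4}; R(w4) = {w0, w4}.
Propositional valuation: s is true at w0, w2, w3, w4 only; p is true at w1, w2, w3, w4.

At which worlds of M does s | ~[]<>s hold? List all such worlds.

w0, w2, w3, w4

Let φ = s | ~[]<>s. Evaluate φ at each world:
  w0 (successors {w0, w1}): φ is true.
  w1 (successors {w0, w1, w2}): φ is false.
  w2 (successors {w2}): φ is true.
  w3 (successors {w3, w4}): φ is true.
  w4 (successors {w0, w4}): φ is true.
For instance, at w1:
  At w1: s is false, ~[]<>s is false, so s | ~[]<>s is false.
    At w1: []<>s is true, so ~[]<>s is false.
      At w1: []<>s requires <>s at every successor {w0, w1, w2}.
        At w0: <>s is true.
        At w1: <>s is true.
        At w2: <>s is true.
      So []<>s is true at w1.
Satisfying worlds: {w0, w2, w3, w4}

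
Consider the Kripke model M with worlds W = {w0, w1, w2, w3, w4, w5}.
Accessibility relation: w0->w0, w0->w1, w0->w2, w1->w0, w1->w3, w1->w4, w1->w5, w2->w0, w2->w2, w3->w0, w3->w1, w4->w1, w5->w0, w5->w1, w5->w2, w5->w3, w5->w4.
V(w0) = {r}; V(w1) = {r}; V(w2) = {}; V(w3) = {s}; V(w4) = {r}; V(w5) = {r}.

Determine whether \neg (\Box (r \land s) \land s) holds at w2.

At w2: \Box (r \land s) \land s is false, so \neg (\Box (r \land s) \land s) is true.
  At w2: \Box (r \land s) is false, s is false, so \Box (r \land s) \land s is false.
    At w2: \Box (r \land s) requires r \land s at every successor {w0, w2}.
      r \land s fails at w0, so \Box (r \land s) is false at w2.

Yes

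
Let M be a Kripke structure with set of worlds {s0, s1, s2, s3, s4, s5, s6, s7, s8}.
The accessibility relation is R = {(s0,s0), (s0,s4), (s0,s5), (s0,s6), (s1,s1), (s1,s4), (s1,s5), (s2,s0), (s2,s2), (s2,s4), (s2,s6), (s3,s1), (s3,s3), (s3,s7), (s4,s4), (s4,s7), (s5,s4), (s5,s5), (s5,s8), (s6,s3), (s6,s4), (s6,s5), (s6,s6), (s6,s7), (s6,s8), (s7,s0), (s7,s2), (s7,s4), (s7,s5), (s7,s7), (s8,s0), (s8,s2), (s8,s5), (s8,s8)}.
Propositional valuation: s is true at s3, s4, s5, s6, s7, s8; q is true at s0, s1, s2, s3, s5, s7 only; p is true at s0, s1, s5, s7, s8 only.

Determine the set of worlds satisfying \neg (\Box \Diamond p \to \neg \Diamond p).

Let φ = \neg (\Box \Diamond p \to \neg \Diamond p). Evaluate φ at each world:
  s0 (successors {s0, s4, s5, s6}): φ is true.
  s1 (successors {s1, s4, s5}): φ is true.
  s2 (successors {s0, s2, s4, s6}): φ is true.
  s3 (successors {s1, s3, s7}): φ is true.
  s4 (successors {s4, s7}): φ is true.
  s5 (successors {s4, s5, s8}): φ is true.
  s6 (successors {s3, s4, s5, s6, s7, s8}): φ is true.
  s7 (successors {s0, s2, s4, s5, s7}): φ is true.
  s8 (successors {s0, s2, s5, s8}): φ is true.
For instance, at s3:
  At s3: \Box \Diamond p \to \neg \Diamond p is false, so \neg (\Box \Diamond p \to \neg \Diamond p) is true.
    At s3: \Box \Diamond p is true, \neg \Diamond p is false, so \Box \Diamond p \to \neg \Diamond p is false.
      At s3: \Box \Diamond p requires \Diamond p at every successor {s1, s3, s7}.
        At s1: \Diamond p is true.
        At s3: \Diamond p is true.
        At s7: \Diamond p is true.
      So \Box \Diamond p is true at s3.
      At s3: \Diamond p is true, so \neg \Diamond p is false.
Satisfying worlds: {s0, s1, s2, s3, s4, s5, s6, s7, s8}

s0, s1, s2, s3, s4, s5, s6, s7, s8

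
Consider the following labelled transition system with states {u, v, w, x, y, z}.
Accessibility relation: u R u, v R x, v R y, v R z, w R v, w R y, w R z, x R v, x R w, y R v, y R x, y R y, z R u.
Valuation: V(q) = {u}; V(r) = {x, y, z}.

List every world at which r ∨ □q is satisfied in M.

u, x, y, z

Let φ = r ∨ □q. Evaluate φ at each world:
  u (successors {u}): φ is true.
  v (successors {x, y, z}): φ is false.
  w (successors {v, y, z}): φ is false.
  x (successors {v, w}): φ is true.
  y (successors {v, x, y}): φ is true.
  z (successors {u}): φ is true.
For instance, at x:
  At x: r is true, □q is false, so r ∨ □q is true.
    At x: □q requires q at every successor {v, w}.
      q fails at v, so □q is false at x.
Satisfying worlds: {u, x, y, z}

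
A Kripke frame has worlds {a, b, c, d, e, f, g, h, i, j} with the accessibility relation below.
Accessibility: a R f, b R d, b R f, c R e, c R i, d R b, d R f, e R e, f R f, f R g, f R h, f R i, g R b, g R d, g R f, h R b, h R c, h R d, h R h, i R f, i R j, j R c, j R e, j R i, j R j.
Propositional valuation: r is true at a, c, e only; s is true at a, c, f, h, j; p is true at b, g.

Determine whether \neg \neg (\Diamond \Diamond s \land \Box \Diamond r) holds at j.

No

At j: \neg (\Diamond \Diamond s \land \Box \Diamond r) is true, so \neg \neg (\Diamond \Diamond s \land \Box \Diamond r) is false.
  At j: \Diamond \Diamond s \land \Box \Diamond r is false, so \neg (\Diamond \Diamond s \land \Box \Diamond r) is true.
    At j: \Diamond \Diamond s is true, \Box \Diamond r is false, so \Diamond \Diamond s \land \Box \Diamond r is false.
      At j: \Diamond \Diamond s requires \Diamond s at some successor in {c, e, i, j}.
        \Diamond s holds at i, so \Diamond \Diamond s is true at j.
      At j: \Box \Diamond r requires \Diamond r at every successor {c, e, i, j}.
        \Diamond r fails at i, so \Box \Diamond r is false at j.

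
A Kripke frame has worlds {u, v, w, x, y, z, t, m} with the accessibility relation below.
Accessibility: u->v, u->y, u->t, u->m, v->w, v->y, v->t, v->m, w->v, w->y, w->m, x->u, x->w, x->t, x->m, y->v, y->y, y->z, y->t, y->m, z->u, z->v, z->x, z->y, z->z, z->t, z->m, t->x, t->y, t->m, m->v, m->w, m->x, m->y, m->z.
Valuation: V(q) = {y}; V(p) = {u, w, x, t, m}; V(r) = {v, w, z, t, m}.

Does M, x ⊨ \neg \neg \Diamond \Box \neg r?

No

At x: \neg \Diamond \Box \neg r is true, so \neg \neg \Diamond \Box \neg r is false.
  At x: \Diamond \Box \neg r is false, so \neg \Diamond \Box \neg r is true.
    At x: \Diamond \Box \neg r requires \Box \neg r at some successor in {u, w, t, m}.
      At u: \Box \neg r is false.
      At w: \Box \neg r is false.
      At t: \Box \neg r is false.
      At m: \Box \neg r is false.
    So \Diamond \Box \neg r is false at x.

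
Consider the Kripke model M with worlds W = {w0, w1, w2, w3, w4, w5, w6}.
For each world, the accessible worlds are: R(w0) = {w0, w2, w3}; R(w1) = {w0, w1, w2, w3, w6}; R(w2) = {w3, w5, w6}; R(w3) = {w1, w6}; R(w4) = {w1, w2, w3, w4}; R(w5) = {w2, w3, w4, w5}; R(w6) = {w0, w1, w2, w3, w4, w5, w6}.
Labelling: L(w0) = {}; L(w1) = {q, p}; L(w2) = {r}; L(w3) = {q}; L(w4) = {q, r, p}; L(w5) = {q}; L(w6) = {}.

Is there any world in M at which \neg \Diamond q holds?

Recall that \Diamond ψ holds at a world iff ψ holds at some accessible world.
Let φ = \neg \Diamond q. Evaluate φ at each world:
  w0 (successors {w0, w2, w3}): φ is false.
  w1 (successors {w0, w1, w2, w3, w6}): φ is false.
  w2 (successors {w3, w5, w6}): φ is false.
  w3 (successors {w1, w6}): φ is false.
  w4 (successors {w1, w2, w3, w4}): φ is false.
  w5 (successors {w2, w3, w4, w5}): φ is false.
  w6 (successors {w0, w1, w2, w3, w4, w5, w6}): φ is false.
For instance, at w2:
  At w2: \Diamond q is true, so \neg \Diamond q is false.
    At w2: \Diamond q requires q at some successor in {w3, w5, w6}.
      q holds at w3, so \Diamond q is true at w2.

No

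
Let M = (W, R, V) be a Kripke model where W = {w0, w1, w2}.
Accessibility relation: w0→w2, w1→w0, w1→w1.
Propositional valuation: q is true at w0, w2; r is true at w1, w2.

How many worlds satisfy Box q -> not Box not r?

Let φ = Box q -> not Box not r. Evaluate φ at each world:
  w0 (successors {w2}): φ is true.
  w1 (successors {w0, w1}): φ is true.
  w2 (successors ∅): φ is false.
For instance, at w1:
  At w1: Box q is false, not Box not r is true, so Box q -> not Box not r is true.
    At w1: Box q requires q at every successor {w0, w1}.
      q fails at w1, so Box q is false at w1.
    At w1: Box not r is false, so not Box not r is true.
      At w1: Box not r requires not r at every successor {w0, w1}.
        not r fails at w1, so Box not r is false at w1.
Satisfying worlds: {w0, w1}

2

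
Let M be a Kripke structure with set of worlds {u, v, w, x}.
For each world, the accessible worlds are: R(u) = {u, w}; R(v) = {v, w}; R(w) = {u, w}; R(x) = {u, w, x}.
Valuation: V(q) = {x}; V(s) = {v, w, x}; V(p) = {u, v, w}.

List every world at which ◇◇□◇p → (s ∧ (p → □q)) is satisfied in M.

Recall that □ψ holds at a world iff ψ holds at every accessible world, and ◇ψ holds iff ψ holds at some accessible world.
Let φ = ◇◇□◇p → (s ∧ (p → □q)). Evaluate φ at each world:
  u (successors {u, w}): φ is false.
  v (successors {v, w}): φ is false.
  w (successors {u, w}): φ is false.
  x (successors {u, w, x}): φ is true.
For instance, at x:
  At x: ◇◇□◇p is true, s ∧ (p → □q) is true, so ◇◇□◇p → (s ∧ (p → □q)) is true.
    At x: ◇◇□◇p requires ◇□◇p at some successor in {u, w, x}.
      ◇□◇p holds at u, so ◇◇□◇p is true at x.
    At x: s is true, p → □q is true, so s ∧ (p → □q) is true.
      At x: p is false, □q is false, so p → □q is true.
Satisfying worlds: {x}

x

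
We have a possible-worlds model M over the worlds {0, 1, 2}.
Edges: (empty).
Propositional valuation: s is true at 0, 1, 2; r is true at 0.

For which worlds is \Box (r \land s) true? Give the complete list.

Let φ = \Box (r \land s). Evaluate φ at each world:
  0 (successors ∅): φ is true.
  1 (successors ∅): φ is true.
  2 (successors ∅): φ is true.
For instance, at 0:
  At 0: no accessible worlds, so \Box (r \land s) holds vacuously.
Satisfying worlds: {0, 1, 2}

0, 1, 2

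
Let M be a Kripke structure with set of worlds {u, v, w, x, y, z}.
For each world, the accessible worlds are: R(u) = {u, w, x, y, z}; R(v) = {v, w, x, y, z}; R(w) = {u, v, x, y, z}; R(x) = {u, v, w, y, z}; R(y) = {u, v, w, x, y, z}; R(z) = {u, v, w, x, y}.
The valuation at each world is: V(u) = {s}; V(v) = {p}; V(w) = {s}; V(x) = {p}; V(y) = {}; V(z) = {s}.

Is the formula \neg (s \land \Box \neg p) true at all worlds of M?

Let φ = \neg (s \land \Box \neg p). Evaluate φ at each world:
  u (successors {u, w, x, y, z}): φ is true.
  v (successors {v, w, x, y, z}): φ is true.
  w (successors {u, v, x, y, z}): φ is true.
  x (successors {u, v, w, y, z}): φ is true.
  y (successors {u, v, w, x, y, z}): φ is true.
  z (successors {u, v, w, x, y}): φ is true.
For instance, at u:
  At u: s \land \Box \neg p is false, so \neg (s \land \Box \neg p) is true.
    At u: s is true, \Box \neg p is false, so s \land \Box \neg p is false.
      At u: \Box \neg p requires \neg p at every successor {u, w, x, y, z}.
        \neg p fails at x, so \Box \neg p is false at u.

Yes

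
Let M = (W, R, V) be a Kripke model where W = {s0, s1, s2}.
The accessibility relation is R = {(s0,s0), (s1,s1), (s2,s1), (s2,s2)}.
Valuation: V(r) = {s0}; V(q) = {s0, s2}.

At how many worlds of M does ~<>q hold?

Let φ = ~<>q. Evaluate φ at each world:
  s0 (successors {s0}): φ is false.
  s1 (successors {s1}): φ is true.
  s2 (successors {s1, s2}): φ is false.
For instance, at s1:
  At s1: <>q is false, so ~<>q is true.
    At s1: <>q requires q at some successor in {s1}.
      At s1: q is false.
    So <>q is false at s1.
Satisfying worlds: {s1}

1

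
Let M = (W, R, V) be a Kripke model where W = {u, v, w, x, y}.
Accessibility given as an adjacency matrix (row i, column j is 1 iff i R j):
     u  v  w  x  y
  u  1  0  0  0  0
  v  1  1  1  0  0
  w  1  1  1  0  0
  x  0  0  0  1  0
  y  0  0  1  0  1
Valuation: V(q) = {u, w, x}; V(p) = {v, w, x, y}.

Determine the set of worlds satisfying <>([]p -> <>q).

u, v, w, x, y

Let φ = <>([]p -> <>q). Evaluate φ at each world:
  u (successors {u}): φ is true.
  v (successors {u, v, w}): φ is true.
  w (successors {u, v, w}): φ is true.
  x (successors {x}): φ is true.
  y (successors {w, y}): φ is true.
For instance, at v:
  At v: <>([]p -> <>q) requires []p -> <>q at some successor in {u, v, w}.
    []p -> <>q holds at u, so <>([]p -> <>q) is true at v.
      At u: []p is false, <>q is true, so []p -> <>q is true.
Satisfying worlds: {u, v, w, x, y}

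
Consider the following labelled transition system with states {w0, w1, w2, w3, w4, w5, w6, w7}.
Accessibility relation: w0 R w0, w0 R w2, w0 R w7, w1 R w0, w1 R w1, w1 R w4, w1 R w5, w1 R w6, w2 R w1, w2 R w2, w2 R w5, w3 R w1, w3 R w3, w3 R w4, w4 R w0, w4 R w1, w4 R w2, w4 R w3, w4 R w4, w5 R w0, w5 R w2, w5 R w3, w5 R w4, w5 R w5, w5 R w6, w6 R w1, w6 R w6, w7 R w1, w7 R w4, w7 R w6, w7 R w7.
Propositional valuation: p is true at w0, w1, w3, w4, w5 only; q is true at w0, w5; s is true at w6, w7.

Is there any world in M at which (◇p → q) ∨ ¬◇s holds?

Yes

Let φ = (◇p → q) ∨ ¬◇s. Evaluate φ at each world:
  w0 (successors {w0, w2, w7}): φ is true.
  w1 (successors {w0, w1, w4, w5, w6}): φ is false.
  w2 (successors {w1, w2, w5}): φ is true.
  w3 (successors {w1, w3, w4}): φ is true.
  w4 (successors {w0, w1, w2, w3, w4}): φ is true.
  w5 (successors {w0, w2, w3, w4, w5, w6}): φ is true.
  w6 (successors {w1, w6}): φ is false.
  w7 (successors {w1, w4, w6, w7}): φ is false.
Detail at w0 (witness):
  At w0: ◇p → q is true, ¬◇s is false, so (◇p → q) ∨ ¬◇s is true.
    At w0: ◇p is true, q is true, so ◇p → q is true.
      At w0: ◇p requires p at some successor in {w0, w2, w7}.
        p holds at w0, so ◇p is true at w0.
    At w0: ◇s is true, so ¬◇s is false.
      At w0: ◇s requires s at some successor in {w0, w2, w7}.
        s holds at w7, so ◇s is true at w0.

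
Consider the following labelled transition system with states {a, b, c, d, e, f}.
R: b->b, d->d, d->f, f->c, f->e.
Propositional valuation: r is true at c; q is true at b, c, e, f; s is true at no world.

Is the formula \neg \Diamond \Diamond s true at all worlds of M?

Let φ = \neg \Diamond \Diamond s. Evaluate φ at each world:
  a (successors ∅): φ is true.
  b (successors {b}): φ is true.
  c (successors ∅): φ is true.
  d (successors {d, f}): φ is true.
  e (successors ∅): φ is true.
  f (successors {c, e}): φ is true.
For instance, at b:
  At b: \Diamond \Diamond s is false, so \neg \Diamond \Diamond s is true.
    At b: \Diamond \Diamond s requires \Diamond s at some successor in {b}.
      At b: \Diamond s is false.
    So \Diamond \Diamond s is false at b.

Yes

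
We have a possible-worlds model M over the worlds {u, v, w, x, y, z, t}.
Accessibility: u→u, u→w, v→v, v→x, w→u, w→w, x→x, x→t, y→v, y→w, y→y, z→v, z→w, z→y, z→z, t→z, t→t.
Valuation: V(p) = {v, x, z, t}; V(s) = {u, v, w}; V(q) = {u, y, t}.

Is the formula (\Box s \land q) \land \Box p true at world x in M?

At x: \Box s \land q is false, \Box p is true, so (\Box s \land q) \land \Box p is false.
  At x: \Box s is false, q is false, so \Box s \land q is false.
    At x: \Box s requires s at every successor {x, t}.
      s fails at x, so \Box s is false at x.
  At x: \Box p requires p at every successor {x, t}.
    At x: p is true.
    At t: p is true.
  So \Box p is true at x.

No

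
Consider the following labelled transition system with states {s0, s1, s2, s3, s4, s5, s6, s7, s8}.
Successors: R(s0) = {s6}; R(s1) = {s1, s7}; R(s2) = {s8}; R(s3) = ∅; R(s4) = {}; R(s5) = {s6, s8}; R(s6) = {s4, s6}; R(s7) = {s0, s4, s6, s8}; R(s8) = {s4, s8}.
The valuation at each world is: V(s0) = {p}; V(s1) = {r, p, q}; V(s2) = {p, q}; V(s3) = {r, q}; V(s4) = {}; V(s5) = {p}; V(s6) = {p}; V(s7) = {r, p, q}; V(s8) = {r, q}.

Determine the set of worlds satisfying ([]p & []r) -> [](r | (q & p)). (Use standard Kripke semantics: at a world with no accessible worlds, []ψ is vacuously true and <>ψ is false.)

Let φ = ([]p & []r) -> [](r | (q & p)). Evaluate φ at each world:
  s0 (successors {s6}): φ is true.
  s1 (successors {s1, s7}): φ is true.
  s2 (successors {s8}): φ is true.
  s3 (successors ∅): φ is true.
  s4 (successors ∅): φ is true.
  s5 (successors {s6, s8}): φ is true.
  s6 (successors {s4, s6}): φ is true.
  s7 (successors {s0, s4, s6, s8}): φ is true.
  s8 (successors {s4, s8}): φ is true.
For instance, at s6:
  At s6: []p & []r is false, [](r | (q & p)) is false, so ([]p & []r) -> [](r | (q & p)) is true.
    At s6: []p is false, []r is false, so []p & []r is false.
      At s6: []p requires p at every successor {s4, s6}.
        p fails at s4, so []p is false at s6.
      At s6: []r requires r at every successor {s4, s6}.
        r fails at s4, so []r is false at s6.
    At s6: [](r | (q & p)) requires r | (q & p) at every successor {s4, s6}.
      r | (q & p) fails at s4, so [](r | (q & p)) is false at s6.
Satisfying worlds: {s0, s1, s2, s3, s4, s5, s6, s7, s8}

s0, s1, s2, s3, s4, s5, s6, s7, s8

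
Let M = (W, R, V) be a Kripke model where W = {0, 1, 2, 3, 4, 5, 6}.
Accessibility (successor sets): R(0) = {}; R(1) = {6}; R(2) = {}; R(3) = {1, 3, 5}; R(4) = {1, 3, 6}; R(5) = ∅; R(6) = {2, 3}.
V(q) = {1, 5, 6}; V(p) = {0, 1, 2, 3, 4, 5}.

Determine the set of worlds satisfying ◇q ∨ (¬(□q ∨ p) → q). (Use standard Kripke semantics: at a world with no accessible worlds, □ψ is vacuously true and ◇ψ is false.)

Let φ = ◇q ∨ (¬(□q ∨ p) → q). Evaluate φ at each world:
  0 (successors ∅): φ is true.
  1 (successors {6}): φ is true.
  2 (successors ∅): φ is true.
  3 (successors {1, 3, 5}): φ is true.
  4 (successors {1, 3, 6}): φ is true.
  5 (successors ∅): φ is true.
  6 (successors {2, 3}): φ is true.
For instance, at 3:
  At 3: ◇q is true, ¬(□q ∨ p) → q is true, so ◇q ∨ (¬(□q ∨ p) → q) is true.
    At 3: ◇q requires q at some successor in {1, 3, 5}.
      q holds at 1, so ◇q is true at 3.
    At 3: ¬(□q ∨ p) is false, q is false, so ¬(□q ∨ p) → q is true.
      At 3: □q ∨ p is true, so ¬(□q ∨ p) is false.
Satisfying worlds: {0, 1, 2, 3, 4, 5, 6}

0, 1, 2, 3, 4, 5, 6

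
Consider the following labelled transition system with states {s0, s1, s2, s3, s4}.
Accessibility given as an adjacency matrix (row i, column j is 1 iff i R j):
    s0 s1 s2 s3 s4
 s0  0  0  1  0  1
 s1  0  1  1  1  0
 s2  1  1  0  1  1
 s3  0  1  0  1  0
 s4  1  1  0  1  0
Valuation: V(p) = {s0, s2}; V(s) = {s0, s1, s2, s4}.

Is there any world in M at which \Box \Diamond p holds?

Let φ = \Box \Diamond p. Evaluate φ at each world:
  s0 (successors {s2, s4}): φ is true.
  s1 (successors {s1, s2, s3}): φ is false.
  s2 (successors {s0, s1, s3, s4}): φ is false.
  s3 (successors {s1, s3}): φ is false.
  s4 (successors {s0, s1, s3}): φ is false.
Detail at s0 (witness):
  At s0: \Box \Diamond p requires \Diamond p at every successor {s2, s4}.
      At s2: \Diamond p requires p at some successor in {s0, s1, s3, s4}.
        p holds at s0, so \Diamond p is true at s2.
      At s4: \Diamond p requires p at some successor in {s0, s1, s3}.
        p holds at s0, so \Diamond p is true at s4.
  So \Box \Diamond p is true at s0.

Yes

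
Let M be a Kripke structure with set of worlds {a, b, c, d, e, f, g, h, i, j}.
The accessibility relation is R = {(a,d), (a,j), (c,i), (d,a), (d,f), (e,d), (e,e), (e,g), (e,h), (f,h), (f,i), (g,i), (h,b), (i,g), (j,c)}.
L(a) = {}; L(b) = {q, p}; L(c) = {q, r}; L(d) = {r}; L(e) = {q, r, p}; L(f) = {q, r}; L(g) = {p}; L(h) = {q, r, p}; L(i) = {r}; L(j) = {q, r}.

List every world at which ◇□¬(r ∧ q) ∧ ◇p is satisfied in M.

e, f, h, i

Let φ = ◇□¬(r ∧ q) ∧ ◇p. Evaluate φ at each world:
  a (successors {d, j}): φ is false.
  b (successors ∅): φ is false.
  c (successors {i}): φ is false.
  d (successors {a, f}): φ is false.
  e (successors {d, e, g, h}): φ is true.
  f (successors {h, i}): φ is true.
  g (successors {i}): φ is false.
  h (successors {b}): φ is true.
  i (successors {g}): φ is true.
  j (successors {c}): φ is false.
For instance, at i:
  At i: ◇□¬(r ∧ q) is true, ◇p is true, so ◇□¬(r ∧ q) ∧ ◇p is true.
    At i: ◇□¬(r ∧ q) requires □¬(r ∧ q) at some successor in {g}.
      □¬(r ∧ q) holds at g, so ◇□¬(r ∧ q) is true at i.
    At i: ◇p requires p at some successor in {g}.
      p holds at g, so ◇p is true at i.
Satisfying worlds: {e, f, h, i}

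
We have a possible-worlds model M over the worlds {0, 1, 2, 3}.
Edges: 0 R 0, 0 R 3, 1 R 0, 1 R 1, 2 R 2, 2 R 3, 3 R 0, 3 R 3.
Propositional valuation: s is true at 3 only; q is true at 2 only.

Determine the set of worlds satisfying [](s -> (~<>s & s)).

Let φ = [](s -> (~<>s & s)). Evaluate φ at each world:
  0 (successors {0, 3}): φ is false.
  1 (successors {0, 1}): φ is true.
  2 (successors {2, 3}): φ is false.
  3 (successors {0, 3}): φ is false.
For instance, at 0:
  At 0: [](s -> (~<>s & s)) requires s -> (~<>s & s) at every successor {0, 3}.
    s -> (~<>s & s) fails at 3, so [](s -> (~<>s & s)) is false at 0.
      At 3: s is true, ~<>s & s is false, so s -> (~<>s & s) is false.
Satisfying worlds: {1}

1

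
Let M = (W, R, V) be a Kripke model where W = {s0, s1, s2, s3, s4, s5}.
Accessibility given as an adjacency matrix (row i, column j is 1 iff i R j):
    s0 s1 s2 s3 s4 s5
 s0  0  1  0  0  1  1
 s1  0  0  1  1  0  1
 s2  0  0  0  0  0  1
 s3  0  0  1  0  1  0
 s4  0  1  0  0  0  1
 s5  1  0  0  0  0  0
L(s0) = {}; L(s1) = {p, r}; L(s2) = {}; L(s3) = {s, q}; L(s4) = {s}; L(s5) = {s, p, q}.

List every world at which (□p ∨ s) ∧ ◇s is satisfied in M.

Let φ = (□p ∨ s) ∧ ◇s. Evaluate φ at each world:
  s0 (successors {s1, s4, s5}): φ is false.
  s1 (successors {s2, s3, s5}): φ is false.
  s2 (successors {s5}): φ is true.
  s3 (successors {s2, s4}): φ is true.
  s4 (successors {s1, s5}): φ is true.
  s5 (successors {s0}): φ is false.
For instance, at s5:
  At s5: □p ∨ s is true, ◇s is false, so (□p ∨ s) ∧ ◇s is false.
    At s5: □p is false, s is true, so □p ∨ s is true.
      At s5: □p requires p at every successor {s0}.
        p fails at s0, so □p is false at s5.
    At s5: ◇s requires s at some successor in {s0}.
      At s0: s is false.
    So ◇s is false at s5.
Satisfying worlds: {s2, s3, s4}

s2, s3, s4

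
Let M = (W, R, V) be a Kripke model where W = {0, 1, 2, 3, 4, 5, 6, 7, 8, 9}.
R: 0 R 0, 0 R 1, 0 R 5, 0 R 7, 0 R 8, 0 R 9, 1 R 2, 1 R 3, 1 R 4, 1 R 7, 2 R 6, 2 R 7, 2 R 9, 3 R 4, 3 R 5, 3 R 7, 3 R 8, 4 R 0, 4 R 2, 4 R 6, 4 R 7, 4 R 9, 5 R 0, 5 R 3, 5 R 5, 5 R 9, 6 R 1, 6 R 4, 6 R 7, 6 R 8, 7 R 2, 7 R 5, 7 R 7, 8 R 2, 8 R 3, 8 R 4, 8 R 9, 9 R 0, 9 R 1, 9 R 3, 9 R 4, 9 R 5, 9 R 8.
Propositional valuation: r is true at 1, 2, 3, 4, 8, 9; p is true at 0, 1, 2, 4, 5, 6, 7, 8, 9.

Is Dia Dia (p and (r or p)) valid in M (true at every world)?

Let φ = Dia Dia (p and (r or p)). Evaluate φ at each world:
  0 (successors {0, 1, 5, 7, 8, 9}): φ is true.
  1 (successors {2, 3, 4, 7}): φ is true.
  2 (successors {6, 7, 9}): φ is true.
  3 (successors {4, 5, 7, 8}): φ is true.
  4 (successors {0, 2, 6, 7, 9}): φ is true.
  5 (successors {0, 3, 5, 9}): φ is true.
  6 (successors {1, 4, 7, 8}): φ is true.
  7 (successors {2, 5, 7}): φ is true.
  8 (successors {2, 3, 4, 9}): φ is true.
  9 (successors {0, 1, 3, 4, 5, 8}): φ is true.
For instance, at 7:
  At 7: Dia Dia (p and (r or p)) requires Dia (p and (r or p)) at some successor in {2, 5, 7}.
    Dia (p and (r or p)) holds at 2, so Dia Dia (p and (r or p)) is true at 7.
      At 2: Dia (p and (r or p)) requires p and (r or p) at some successor in {6, 7, 9}.
        p and (r or p) holds at 6, so Dia (p and (r or p)) is true at 2.

Yes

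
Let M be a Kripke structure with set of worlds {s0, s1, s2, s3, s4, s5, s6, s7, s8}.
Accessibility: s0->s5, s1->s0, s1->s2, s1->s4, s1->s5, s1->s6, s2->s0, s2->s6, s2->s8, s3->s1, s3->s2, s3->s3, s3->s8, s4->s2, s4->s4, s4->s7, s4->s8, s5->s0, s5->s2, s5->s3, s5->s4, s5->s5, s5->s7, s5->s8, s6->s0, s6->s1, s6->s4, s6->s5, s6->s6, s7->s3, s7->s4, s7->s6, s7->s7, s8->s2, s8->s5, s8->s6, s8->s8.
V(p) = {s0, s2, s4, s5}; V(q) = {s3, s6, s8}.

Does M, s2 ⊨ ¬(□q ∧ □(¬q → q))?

Recall that □ψ holds at a world iff ψ holds at every accessible world, and ◇ψ holds iff ψ holds at some accessible world.
At s2: □q ∧ □(¬q → q) is false, so ¬(□q ∧ □(¬q → q)) is true.
  At s2: □q is false, □(¬q → q) is false, so □q ∧ □(¬q → q) is false.
    At s2: □q requires q at every successor {s0, s6, s8}.
      q fails at s0, so □q is false at s2.
    At s2: □(¬q → q) requires ¬q → q at every successor {s0, s6, s8}.
      ¬q → q fails at s0, so □(¬q → q) is false at s2.

Yes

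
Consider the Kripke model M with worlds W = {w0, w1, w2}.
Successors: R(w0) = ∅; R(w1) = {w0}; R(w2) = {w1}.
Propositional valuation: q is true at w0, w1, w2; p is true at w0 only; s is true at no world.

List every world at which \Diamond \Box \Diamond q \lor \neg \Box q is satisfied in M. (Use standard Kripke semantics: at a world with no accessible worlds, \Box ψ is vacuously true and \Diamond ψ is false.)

w1

Let φ = \Diamond \Box \Diamond q \lor \neg \Box q. Evaluate φ at each world:
  w0 (successors ∅): φ is false.
  w1 (successors {w0}): φ is true.
  w2 (successors {w1}): φ is false.
For instance, at w2:
  At w2: \Diamond \Box \Diamond q is false, \neg \Box q is false, so \Diamond \Box \Diamond q \lor \neg \Box q is false.
    At w2: \Diamond \Box \Diamond q requires \Box \Diamond q at some successor in {w1}.
      At w1: \Box \Diamond q is false.
    So \Diamond \Box \Diamond q is false at w2.
    At w2: \Box q is true, so \neg \Box q is false.
      At w2: \Box q requires q at every successor {w1}.
        At w1: q is true.
      So \Box q is true at w2.
Satisfying worlds: {w1}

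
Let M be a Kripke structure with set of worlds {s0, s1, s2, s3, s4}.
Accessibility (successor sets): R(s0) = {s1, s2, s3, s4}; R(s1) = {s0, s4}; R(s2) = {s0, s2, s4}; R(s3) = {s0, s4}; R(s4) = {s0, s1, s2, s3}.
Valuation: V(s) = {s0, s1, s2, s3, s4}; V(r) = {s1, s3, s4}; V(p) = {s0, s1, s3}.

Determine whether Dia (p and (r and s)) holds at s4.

Recall that Dia ψ holds at a world iff ψ holds at some accessible world.
At s4: Dia (p and (r and s)) requires p and (r and s) at some successor in {s0, s1, s2, s3}.
  p and (r and s) holds at s1, so Dia (p and (r and s)) is true at s4.

Yes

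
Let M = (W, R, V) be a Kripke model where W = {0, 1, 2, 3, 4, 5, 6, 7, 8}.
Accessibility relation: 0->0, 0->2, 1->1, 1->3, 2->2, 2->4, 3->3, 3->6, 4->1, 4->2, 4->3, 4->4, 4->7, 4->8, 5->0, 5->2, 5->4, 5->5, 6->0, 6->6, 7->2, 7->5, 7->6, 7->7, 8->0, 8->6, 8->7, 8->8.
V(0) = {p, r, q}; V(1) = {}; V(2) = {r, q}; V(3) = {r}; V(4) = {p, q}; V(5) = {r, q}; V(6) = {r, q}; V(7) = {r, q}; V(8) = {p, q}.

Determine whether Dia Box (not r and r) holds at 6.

At 6: Dia Box (not r and r) requires Box (not r and r) at some successor in {0, 6}.
  At 0: Box (not r and r) is false.
  At 6: Box (not r and r) is false.
So Dia Box (not r and r) is false at 6.

No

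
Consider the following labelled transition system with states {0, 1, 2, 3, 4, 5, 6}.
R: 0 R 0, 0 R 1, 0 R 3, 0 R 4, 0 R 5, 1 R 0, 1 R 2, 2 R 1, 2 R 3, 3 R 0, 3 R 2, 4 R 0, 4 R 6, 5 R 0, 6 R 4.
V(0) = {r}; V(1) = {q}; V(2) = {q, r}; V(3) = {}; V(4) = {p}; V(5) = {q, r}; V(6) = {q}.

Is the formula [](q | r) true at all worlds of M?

No

Recall that []ψ holds at a world iff ψ holds at every accessible world, and <>ψ holds iff ψ holds at some accessible world.
Let φ = [](q | r). Evaluate φ at each world:
  0 (successors {0, 1, 3, 4, 5}): φ is false.
  1 (successors {0, 2}): φ is true.
  2 (successors {1, 3}): φ is false.
  3 (successors {0, 2}): φ is true.
  4 (successors {0, 6}): φ is true.
  5 (successors {0}): φ is true.
  6 (successors {4}): φ is false.
Detail at 0 (counterexample):
  At 0: [](q | r) requires q | r at every successor {0, 1, 3, 4, 5}.
    q | r fails at 3, so [](q | r) is false at 0.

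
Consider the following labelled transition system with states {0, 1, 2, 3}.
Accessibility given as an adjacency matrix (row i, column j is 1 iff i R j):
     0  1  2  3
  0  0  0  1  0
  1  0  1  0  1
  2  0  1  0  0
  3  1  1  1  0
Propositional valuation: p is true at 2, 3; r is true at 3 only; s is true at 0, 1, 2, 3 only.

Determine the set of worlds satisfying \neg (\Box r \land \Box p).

Recall that \Box ψ holds at a world iff ψ holds at every accessible world, and \Diamond ψ holds iff ψ holds at some accessible world.
Let φ = \neg (\Box r \land \Box p). Evaluate φ at each world:
  0 (successors {2}): φ is true.
  1 (successors {1, 3}): φ is true.
  2 (successors {1}): φ is true.
  3 (successors {0, 1, 2}): φ is true.
For instance, at 2:
  At 2: \Box r \land \Box p is false, so \neg (\Box r \land \Box p) is true.
    At 2: \Box r is false, \Box p is false, so \Box r \land \Box p is false.
      At 2: \Box r requires r at every successor {1}.
        r fails at 1, so \Box r is false at 2.
      At 2: \Box p requires p at every successor {1}.
        p fails at 1, so \Box p is false at 2.
Satisfying worlds: {0, 1, 2, 3}

0, 1, 2, 3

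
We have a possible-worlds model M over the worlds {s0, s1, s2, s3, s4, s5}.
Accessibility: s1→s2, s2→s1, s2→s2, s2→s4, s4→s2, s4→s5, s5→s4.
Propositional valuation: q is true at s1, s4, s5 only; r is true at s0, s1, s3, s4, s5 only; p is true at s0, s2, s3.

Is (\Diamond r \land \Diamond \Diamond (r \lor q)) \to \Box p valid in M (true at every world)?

No

Let φ = (\Diamond r \land \Diamond \Diamond (r \lor q)) \to \Box p. Evaluate φ at each world:
  s0 (successors ∅): φ is true.
  s1 (successors {s2}): φ is true.
  s2 (successors {s1, s2, s4}): φ is false.
  s3 (successors ∅): φ is true.
  s4 (successors {s2, s5}): φ is false.
  s5 (successors {s4}): φ is false.
Detail at s2 (counterexample):
  At s2: \Diamond r \land \Diamond \Diamond (r \lor q) is true, \Box p is false, so (\Diamond r \land \Diamond \Diamond (r \lor q)) \to \Box p is false.
    At s2: \Diamond r is true, \Diamond \Diamond (r \lor q) is true, so \Diamond r \land \Diamond \Diamond (r \lor q) is true.
      At s2: \Diamond r requires r at some successor in {s1, s2, s4}.
        r holds at s1, so \Diamond r is true at s2.
      At s2: \Diamond \Diamond (r \lor q) requires \Diamond (r \lor q) at some successor in {s1, s2, s4}.
        \Diamond (r \lor q) holds at s2, so \Diamond \Diamond (r \lor q) is true at s2.
    At s2: \Box p requires p at every successor {s1, s2, s4}.
      p fails at s1, so \Box p is false at s2.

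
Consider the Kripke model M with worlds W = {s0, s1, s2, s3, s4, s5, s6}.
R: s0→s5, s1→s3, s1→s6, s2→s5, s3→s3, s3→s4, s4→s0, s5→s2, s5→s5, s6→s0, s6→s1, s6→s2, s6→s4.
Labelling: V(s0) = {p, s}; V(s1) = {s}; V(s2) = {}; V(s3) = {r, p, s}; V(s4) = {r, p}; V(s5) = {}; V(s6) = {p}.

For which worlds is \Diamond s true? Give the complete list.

Recall that \Diamond ψ holds at a world iff ψ holds at some accessible world.
Let φ = \Diamond s. Evaluate φ at each world:
  s0 (successors {s5}): φ is false.
  s1 (successors {s3, s6}): φ is true.
  s2 (successors {s5}): φ is false.
  s3 (successors {s3, s4}): φ is true.
  s4 (successors {s0}): φ is true.
  s5 (successors {s2, s5}): φ is false.
  s6 (successors {s0, s1, s2, s4}): φ is true.
For instance, at s2:
  At s2: \Diamond s requires s at some successor in {s5}.
    At s5: s is false.
  So \Diamond s is false at s2.
Satisfying worlds: {s1, s3, s4, s6}

s1, s3, s4, s6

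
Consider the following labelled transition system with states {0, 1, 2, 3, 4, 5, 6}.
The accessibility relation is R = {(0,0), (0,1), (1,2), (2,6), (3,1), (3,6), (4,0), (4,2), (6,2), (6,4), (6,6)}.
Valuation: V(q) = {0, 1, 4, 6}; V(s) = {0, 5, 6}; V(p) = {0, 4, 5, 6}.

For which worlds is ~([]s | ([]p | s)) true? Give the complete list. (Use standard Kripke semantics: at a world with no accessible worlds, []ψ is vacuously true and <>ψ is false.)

1, 3, 4

Recall that []ψ holds at a world iff ψ holds at every accessible world, and <>ψ holds iff ψ holds at some accessible world.
Let φ = ~([]s | ([]p | s)). Evaluate φ at each world:
  0 (successors {0, 1}): φ is false.
  1 (successors {2}): φ is true.
  2 (successors {6}): φ is false.
  3 (successors {1, 6}): φ is true.
  4 (successors {0, 2}): φ is true.
  5 (successors ∅): φ is false.
  6 (successors {2, 4, 6}): φ is false.
For instance, at 3:
  At 3: []s | ([]p | s) is false, so ~([]s | ([]p | s)) is true.
    At 3: []s is false, []p | s is false, so []s | ([]p | s) is false.
      At 3: []s requires s at every successor {1, 6}.
        s fails at 1, so []s is false at 3.
      At 3: []p is false, s is false, so []p | s is false.
Satisfying worlds: {1, 3, 4}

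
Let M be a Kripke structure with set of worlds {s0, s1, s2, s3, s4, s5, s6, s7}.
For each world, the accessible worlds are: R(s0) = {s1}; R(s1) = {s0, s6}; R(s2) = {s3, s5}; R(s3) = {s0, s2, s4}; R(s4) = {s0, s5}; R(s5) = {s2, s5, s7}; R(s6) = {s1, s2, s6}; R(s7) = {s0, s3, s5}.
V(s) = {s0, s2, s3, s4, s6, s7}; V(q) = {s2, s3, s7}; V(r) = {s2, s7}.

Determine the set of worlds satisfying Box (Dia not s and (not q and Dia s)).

Let φ = Box (Dia not s and (not q and Dia s)). Evaluate φ at each world:
  s0 (successors {s1}): φ is false.
  s1 (successors {s0, s6}): φ is false.
  s2 (successors {s3, s5}): φ is false.
  s3 (successors {s0, s2, s4}): φ is false.
  s4 (successors {s0, s5}): φ is false.
  s5 (successors {s2, s5, s7}): φ is false.
  s6 (successors {s1, s2, s6}): φ is false.
  s7 (successors {s0, s3, s5}): φ is false.
For instance, at s5:
  At s5: Box (Dia not s and (not q and Dia s)) requires Dia not s and (not q and Dia s) at every successor {s2, s5, s7}.
    Dia not s and (not q and Dia s) fails at s2, so Box (Dia not s and (not q and Dia s)) is false at s5.
      At s2: Dia not s is true, not q and Dia s is false, so Dia not s and (not q and Dia s) is false.
Satisfying worlds: none.

none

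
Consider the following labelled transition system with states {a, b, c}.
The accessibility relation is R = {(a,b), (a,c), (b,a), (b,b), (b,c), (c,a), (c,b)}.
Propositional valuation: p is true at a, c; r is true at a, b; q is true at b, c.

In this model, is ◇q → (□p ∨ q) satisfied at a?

At a: ◇q is true, □p ∨ q is false, so ◇q → (□p ∨ q) is false.
  At a: ◇q requires q at some successor in {b, c}.
    q holds at b, so ◇q is true at a.
  At a: □p is false, q is false, so □p ∨ q is false.
    At a: □p requires p at every successor {b, c}.
      p fails at b, so □p is false at a.

No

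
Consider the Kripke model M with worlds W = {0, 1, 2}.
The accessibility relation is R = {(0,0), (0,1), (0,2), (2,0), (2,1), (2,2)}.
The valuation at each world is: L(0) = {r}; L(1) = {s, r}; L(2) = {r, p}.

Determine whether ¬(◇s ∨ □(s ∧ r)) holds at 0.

At 0: ◇s ∨ □(s ∧ r) is true, so ¬(◇s ∨ □(s ∧ r)) is false.
  At 0: ◇s is true, □(s ∧ r) is false, so ◇s ∨ □(s ∧ r) is true.
    At 0: ◇s requires s at some successor in {0, 1, 2}.
      s holds at 1, so ◇s is true at 0.
    At 0: □(s ∧ r) requires s ∧ r at every successor {0, 1, 2}.
      s ∧ r fails at 0, so □(s ∧ r) is false at 0.

No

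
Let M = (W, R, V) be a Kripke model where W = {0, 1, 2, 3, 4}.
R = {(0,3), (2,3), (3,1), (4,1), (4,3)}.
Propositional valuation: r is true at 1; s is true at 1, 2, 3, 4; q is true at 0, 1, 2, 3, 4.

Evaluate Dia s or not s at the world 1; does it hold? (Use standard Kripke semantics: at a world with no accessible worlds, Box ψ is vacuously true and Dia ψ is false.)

At 1: Dia s is false, not s is false, so Dia s or not s is false.
  At 1: no accessible worlds, so Dia s is false.

No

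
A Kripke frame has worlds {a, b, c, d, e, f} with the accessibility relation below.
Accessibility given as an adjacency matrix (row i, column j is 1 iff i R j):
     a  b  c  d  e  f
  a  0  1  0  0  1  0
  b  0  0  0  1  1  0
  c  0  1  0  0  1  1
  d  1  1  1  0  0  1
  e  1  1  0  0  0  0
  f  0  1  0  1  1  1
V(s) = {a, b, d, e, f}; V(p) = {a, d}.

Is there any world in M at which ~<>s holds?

No

Recall that <>ψ holds at a world iff ψ holds at some accessible world.
Let φ = ~<>s. Evaluate φ at each world:
  a (successors {b, e}): φ is false.
  b (successors {d, e}): φ is false.
  c (successors {b, e, f}): φ is false.
  d (successors {a, b, c, f}): φ is false.
  e (successors {a, b}): φ is false.
  f (successors {b, d, e, f}): φ is false.
For instance, at c:
  At c: <>s is true, so ~<>s is false.
    At c: <>s requires s at some successor in {b, e, f}.
      s holds at b, so <>s is true at c.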